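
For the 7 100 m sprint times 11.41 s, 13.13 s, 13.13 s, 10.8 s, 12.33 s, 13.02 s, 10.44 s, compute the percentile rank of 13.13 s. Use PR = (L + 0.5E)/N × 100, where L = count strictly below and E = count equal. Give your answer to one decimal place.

85.7

N = 7.
Strictly below 13.13: 5. Equal to 13.13: 2.
PR = (5 + 0.5·2)/7 × 100 = 85.7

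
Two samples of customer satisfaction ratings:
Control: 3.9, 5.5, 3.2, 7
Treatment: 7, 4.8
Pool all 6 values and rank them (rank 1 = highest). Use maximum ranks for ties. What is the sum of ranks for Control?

16

Sorted (descending): 7, 7, 5.5, 4.8, 3.9, 3.2
The 2 values of 7 occupy positions 1–2 → each gets rank 2.
Control values → pooled ranks: 3.9→5, 5.5→3, 3.2→6, 7→2
Rank sum = 5 + 3 + 6 + 2 = 16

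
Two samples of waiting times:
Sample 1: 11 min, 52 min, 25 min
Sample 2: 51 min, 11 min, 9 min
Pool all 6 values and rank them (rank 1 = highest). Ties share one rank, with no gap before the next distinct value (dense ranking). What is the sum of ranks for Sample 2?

Sorted (descending): 52, 51, 25, 11, 11, 9
The 2 values of 11 share dense rank 4.
Remaining distinct values take the next consecutive integers.
Sample 2 values → pooled ranks: 51→2, 11→4, 9→5
Rank sum = 2 + 4 + 5 = 11

11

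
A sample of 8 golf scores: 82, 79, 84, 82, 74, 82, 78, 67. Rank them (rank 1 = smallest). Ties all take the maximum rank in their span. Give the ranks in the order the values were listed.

7, 4, 8, 7, 2, 7, 3, 1

Sorted (ascending): 67, 74, 78, 79, 82, 82, 82, 84
The 3 values of 82 occupy positions 5–7 → each gets rank 7.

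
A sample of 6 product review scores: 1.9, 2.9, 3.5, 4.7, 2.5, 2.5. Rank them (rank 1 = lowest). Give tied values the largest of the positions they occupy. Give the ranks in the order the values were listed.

Sorted (ascending): 1.9, 2.5, 2.5, 2.9, 3.5, 4.7
The 2 values of 2.5 occupy positions 2–3 → each gets rank 3.

1, 4, 5, 6, 3, 3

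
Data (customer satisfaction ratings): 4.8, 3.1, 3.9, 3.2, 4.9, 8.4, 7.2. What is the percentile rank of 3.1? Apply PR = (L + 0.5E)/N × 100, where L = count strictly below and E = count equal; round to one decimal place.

7.1

N = 7.
Strictly below 3.1: 0. Equal to 3.1: 1.
PR = (0 + 0.5·1)/7 × 100 = 7.1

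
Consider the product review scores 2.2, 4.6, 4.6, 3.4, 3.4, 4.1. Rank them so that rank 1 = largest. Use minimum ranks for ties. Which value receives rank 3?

Sorted (descending): 4.6, 4.6, 4.1, 3.4, 3.4, 2.2
The 2 values of 4.6 occupy positions 1–2 → each gets rank 1.
The 2 values of 3.4 occupy positions 4–5 → each gets rank 4.
Rank 3 → value 4.1.

4.1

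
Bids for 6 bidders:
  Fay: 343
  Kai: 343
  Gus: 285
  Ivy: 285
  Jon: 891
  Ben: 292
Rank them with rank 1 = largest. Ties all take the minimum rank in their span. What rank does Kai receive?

2

Sorted (descending): 891, 343, 343, 292, 285, 285
The 2 values of 343 occupy positions 2–3 → each gets rank 2.
The 2 values of 285 occupy positions 5–6 → each gets rank 5.
Kai has value 343 → rank 2.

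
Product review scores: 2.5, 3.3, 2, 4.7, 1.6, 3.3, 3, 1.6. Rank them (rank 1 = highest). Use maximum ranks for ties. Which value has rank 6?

Sorted (descending): 4.7, 3.3, 3.3, 3, 2.5, 2, 1.6, 1.6
The 2 values of 3.3 occupy positions 2–3 → each gets rank 3.
The 2 values of 1.6 occupy positions 7–8 → each gets rank 8.
Rank 6 → value 2.

2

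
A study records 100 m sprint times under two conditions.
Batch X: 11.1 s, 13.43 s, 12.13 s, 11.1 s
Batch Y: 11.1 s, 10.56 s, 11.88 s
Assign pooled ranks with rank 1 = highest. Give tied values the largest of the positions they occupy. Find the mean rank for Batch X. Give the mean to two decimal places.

Sorted (descending): 13.43, 12.13, 11.88, 11.1, 11.1, 11.1, 10.56
The 3 values of 11.1 occupy positions 4–6 → each gets rank 6.
Batch X values → pooled ranks: 11.1→6, 13.43→1, 12.13→2, 11.1→6
Mean rank = (6 + 1 + 2 + 6) / 4 = 3.75

3.75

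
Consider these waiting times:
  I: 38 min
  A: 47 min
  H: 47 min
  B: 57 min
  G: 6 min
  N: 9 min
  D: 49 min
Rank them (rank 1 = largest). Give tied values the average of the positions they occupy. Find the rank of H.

3.5

Sorted (descending): 57, 49, 47, 47, 38, 9, 6
The 2 values of 47 occupy positions 3–4 → average rank (3+4)/2 = 3.5.
H has value 47 min → rank 3.5.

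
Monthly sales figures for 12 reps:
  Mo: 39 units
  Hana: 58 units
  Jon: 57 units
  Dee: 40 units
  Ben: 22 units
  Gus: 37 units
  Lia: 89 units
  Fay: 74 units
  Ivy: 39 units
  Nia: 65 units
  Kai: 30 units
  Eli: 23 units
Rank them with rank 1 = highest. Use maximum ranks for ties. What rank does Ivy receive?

Sorted (descending): 89, 74, 65, 58, 57, 40, 39, 39, 37, 30, 23, 22
The 2 values of 39 occupy positions 7–8 → each gets rank 8.
Ivy has value 39 units → rank 8.

8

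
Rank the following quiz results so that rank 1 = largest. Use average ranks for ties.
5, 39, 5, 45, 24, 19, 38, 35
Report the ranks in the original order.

Sorted (descending): 45, 39, 38, 35, 24, 19, 5, 5
The 2 values of 5 occupy positions 7–8 → average rank (7+8)/2 = 7.5.

7.5, 2, 7.5, 1, 5, 6, 3, 4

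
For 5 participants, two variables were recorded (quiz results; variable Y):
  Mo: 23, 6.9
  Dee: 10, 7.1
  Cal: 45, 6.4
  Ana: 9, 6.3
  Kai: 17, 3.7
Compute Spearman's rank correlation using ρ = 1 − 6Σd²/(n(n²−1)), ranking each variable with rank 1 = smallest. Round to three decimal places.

0.100

Ranks of variable 1: 4, 2, 5, 1, 3
Ranks of variable 2: 4, 5, 3, 2, 1
d = r₁ − r₂: 0, -3, 2, -1, 2
d²: 0, 9, 4, 1, 4; Σd² = 18
ρ = 1 − 6·18/(5·24) = 1 − 108/120 = 0.100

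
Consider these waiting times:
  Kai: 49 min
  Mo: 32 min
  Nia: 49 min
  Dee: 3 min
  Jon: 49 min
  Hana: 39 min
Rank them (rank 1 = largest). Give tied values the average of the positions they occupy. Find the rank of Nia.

2

Sorted (descending): 49, 49, 49, 39, 32, 3
The 3 values of 49 occupy positions 1–3 → average rank 2.
Nia has value 49 min → rank 2.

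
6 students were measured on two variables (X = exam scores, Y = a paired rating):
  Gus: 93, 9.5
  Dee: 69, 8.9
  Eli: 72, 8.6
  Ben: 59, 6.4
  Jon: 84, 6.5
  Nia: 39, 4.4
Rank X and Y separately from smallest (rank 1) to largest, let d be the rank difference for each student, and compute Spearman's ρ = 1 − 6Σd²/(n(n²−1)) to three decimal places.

0.771

Ranks of variable 1: 6, 3, 4, 2, 5, 1
Ranks of variable 2: 6, 5, 4, 2, 3, 1
d = r₁ − r₂: 0, -2, 0, 0, 2, 0
d²: 0, 4, 0, 0, 4, 0; Σd² = 8
ρ = 1 − 6·8/(6·35) = 1 − 48/210 = 0.771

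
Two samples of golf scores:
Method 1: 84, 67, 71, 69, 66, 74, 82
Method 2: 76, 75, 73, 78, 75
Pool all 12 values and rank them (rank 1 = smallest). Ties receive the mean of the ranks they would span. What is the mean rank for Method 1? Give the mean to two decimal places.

Sorted (ascending): 66, 67, 69, 71, 73, 74, 75, 75, 76, 78, 82, 84
The 2 values of 75 occupy positions 7–8 → average rank (7+8)/2 = 7.5.
Method 1 values → pooled ranks: 84→12, 67→2, 71→4, 69→3, 66→1, 74→6, 82→11
Mean rank = (12 + 2 + 4 + 3 + 1 + 6 + 11) / 7 = 5.57

5.57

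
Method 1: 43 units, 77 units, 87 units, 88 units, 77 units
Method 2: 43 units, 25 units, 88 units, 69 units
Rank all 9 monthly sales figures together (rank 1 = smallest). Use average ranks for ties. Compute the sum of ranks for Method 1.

Sorted (ascending): 25, 43, 43, 69, 77, 77, 87, 88, 88
The 2 values of 43 occupy positions 2–3 → average rank (2+3)/2 = 2.5.
The 2 values of 77 occupy positions 5–6 → average rank (5+6)/2 = 5.5.
The 2 values of 88 occupy positions 8–9 → average rank (8+9)/2 = 8.5.
Method 1 values → pooled ranks: 43→2.5, 77→5.5, 87→7, 88→8.5, 77→5.5
Rank sum = 2.5 + 5.5 + 7 + 8.5 + 5.5 = 29

29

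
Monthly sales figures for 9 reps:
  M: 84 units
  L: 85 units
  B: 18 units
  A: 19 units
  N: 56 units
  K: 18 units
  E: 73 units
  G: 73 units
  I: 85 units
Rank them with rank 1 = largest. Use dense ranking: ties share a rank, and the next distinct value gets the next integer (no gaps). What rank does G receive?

3

Sorted (descending): 85, 85, 84, 73, 73, 56, 19, 18, 18
The 2 values of 85 share dense rank 1.
The 2 values of 73 share dense rank 3.
The 2 values of 18 share dense rank 6.
Remaining distinct values take the next consecutive integers.
G has value 73 units → rank 3.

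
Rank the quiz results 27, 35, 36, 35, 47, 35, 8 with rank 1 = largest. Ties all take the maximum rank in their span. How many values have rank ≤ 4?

2

Sorted (descending): 47, 36, 35, 35, 35, 27, 8
The 3 values of 35 occupy positions 3–5 → each gets rank 5.
Ranks ≤ 4: {1, 2} → 2 values.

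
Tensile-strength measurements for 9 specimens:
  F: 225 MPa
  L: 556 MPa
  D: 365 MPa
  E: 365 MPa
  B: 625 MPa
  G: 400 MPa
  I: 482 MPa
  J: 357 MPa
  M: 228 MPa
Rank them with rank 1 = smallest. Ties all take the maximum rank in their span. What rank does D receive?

Sorted (ascending): 225, 228, 357, 365, 365, 400, 482, 556, 625
The 2 values of 365 occupy positions 4–5 → each gets rank 5.
D has value 365 MPa → rank 5.

5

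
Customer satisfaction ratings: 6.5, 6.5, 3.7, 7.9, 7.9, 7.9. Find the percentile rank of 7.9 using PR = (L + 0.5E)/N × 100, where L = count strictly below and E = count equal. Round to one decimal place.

75.0

N = 6.
Strictly below 7.9: 3. Equal to 7.9: 3.
PR = (3 + 0.5·3)/6 × 100 = 75.0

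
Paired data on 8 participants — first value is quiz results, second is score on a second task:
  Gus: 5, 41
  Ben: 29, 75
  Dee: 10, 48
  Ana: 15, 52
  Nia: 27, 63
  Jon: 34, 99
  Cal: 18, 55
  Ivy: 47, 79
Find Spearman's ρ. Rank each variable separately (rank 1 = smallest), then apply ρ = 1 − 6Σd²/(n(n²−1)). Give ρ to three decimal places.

0.976

Ranks of variable 1: 1, 6, 2, 3, 5, 7, 4, 8
Ranks of variable 2: 1, 6, 2, 3, 5, 8, 4, 7
d = r₁ − r₂: 0, 0, 0, 0, 0, -1, 0, 1
d²: 0, 0, 0, 0, 0, 1, 0, 1; Σd² = 2
ρ = 1 − 6·2/(8·63) = 1 − 12/504 = 0.976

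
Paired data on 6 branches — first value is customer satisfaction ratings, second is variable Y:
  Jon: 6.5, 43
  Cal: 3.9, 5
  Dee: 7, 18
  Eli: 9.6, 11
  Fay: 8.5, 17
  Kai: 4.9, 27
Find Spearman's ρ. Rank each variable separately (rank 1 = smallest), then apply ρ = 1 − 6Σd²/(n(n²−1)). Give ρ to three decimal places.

Ranks of variable 1: 3, 1, 4, 6, 5, 2
Ranks of variable 2: 6, 1, 4, 2, 3, 5
d = r₁ − r₂: -3, 0, 0, 4, 2, -3
d²: 9, 0, 0, 16, 4, 9; Σd² = 38
ρ = 1 − 6·38/(6·35) = 1 − 228/210 = -0.086

-0.086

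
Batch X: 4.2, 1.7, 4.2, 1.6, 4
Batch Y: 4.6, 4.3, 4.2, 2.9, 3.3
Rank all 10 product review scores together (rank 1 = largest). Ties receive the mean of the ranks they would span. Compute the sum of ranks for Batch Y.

Sorted (descending): 4.6, 4.3, 4.2, 4.2, 4.2, 4, 3.3, 2.9, 1.7, 1.6
The 3 values of 4.2 occupy positions 3–5 → average rank 4.
Batch Y values → pooled ranks: 4.6→1, 4.3→2, 4.2→4, 2.9→8, 3.3→7
Rank sum = 1 + 2 + 4 + 8 + 7 = 22

22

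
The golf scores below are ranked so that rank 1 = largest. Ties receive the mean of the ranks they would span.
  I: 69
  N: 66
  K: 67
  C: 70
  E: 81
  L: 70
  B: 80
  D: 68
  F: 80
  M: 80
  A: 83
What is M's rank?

4

Sorted (descending): 83, 81, 80, 80, 80, 70, 70, 69, 68, 67, 66
The 3 values of 80 occupy positions 3–5 → average rank 4.
The 2 values of 70 occupy positions 6–7 → average rank (6+7)/2 = 6.5.
M has value 80 → rank 4.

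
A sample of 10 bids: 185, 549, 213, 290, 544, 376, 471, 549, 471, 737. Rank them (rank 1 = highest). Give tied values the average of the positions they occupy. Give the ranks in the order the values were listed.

Sorted (descending): 737, 549, 549, 544, 471, 471, 376, 290, 213, 185
The 2 values of 549 occupy positions 2–3 → average rank (2+3)/2 = 2.5.
The 2 values of 471 occupy positions 5–6 → average rank (5+6)/2 = 5.5.

10, 2.5, 9, 8, 4, 7, 5.5, 2.5, 5.5, 1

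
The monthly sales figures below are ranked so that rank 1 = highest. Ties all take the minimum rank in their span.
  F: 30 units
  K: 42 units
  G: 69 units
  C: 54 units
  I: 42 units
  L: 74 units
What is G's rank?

2

Sorted (descending): 74, 69, 54, 42, 42, 30
The 2 values of 42 occupy positions 4–5 → each gets rank 4.
G has value 69 units → rank 2.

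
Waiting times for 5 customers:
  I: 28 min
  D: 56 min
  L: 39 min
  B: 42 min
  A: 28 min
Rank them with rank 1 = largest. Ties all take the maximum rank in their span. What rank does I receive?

Sorted (descending): 56, 42, 39, 28, 28
The 2 values of 28 occupy positions 4–5 → each gets rank 5.
I has value 28 min → rank 5.

5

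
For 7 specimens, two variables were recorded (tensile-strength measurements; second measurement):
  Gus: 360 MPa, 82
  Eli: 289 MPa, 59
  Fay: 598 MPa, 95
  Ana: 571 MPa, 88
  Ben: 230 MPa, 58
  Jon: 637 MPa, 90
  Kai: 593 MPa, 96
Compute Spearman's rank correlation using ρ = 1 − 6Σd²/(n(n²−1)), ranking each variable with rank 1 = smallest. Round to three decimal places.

Ranks of variable 1: 3, 2, 6, 4, 1, 7, 5
Ranks of variable 2: 3, 2, 6, 4, 1, 5, 7
d = r₁ − r₂: 0, 0, 0, 0, 0, 2, -2
d²: 0, 0, 0, 0, 0, 4, 4; Σd² = 8
ρ = 1 − 6·8/(7·48) = 1 − 48/336 = 0.857

0.857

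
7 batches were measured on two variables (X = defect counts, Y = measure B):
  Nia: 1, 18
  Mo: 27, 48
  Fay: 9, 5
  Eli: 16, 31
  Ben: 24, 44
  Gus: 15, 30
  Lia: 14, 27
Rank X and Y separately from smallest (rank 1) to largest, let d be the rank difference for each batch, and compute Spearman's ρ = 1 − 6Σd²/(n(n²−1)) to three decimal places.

0.964

Ranks of variable 1: 1, 7, 2, 5, 6, 4, 3
Ranks of variable 2: 2, 7, 1, 5, 6, 4, 3
d = r₁ − r₂: -1, 0, 1, 0, 0, 0, 0
d²: 1, 0, 1, 0, 0, 0, 0; Σd² = 2
ρ = 1 − 6·2/(7·48) = 1 − 12/336 = 0.964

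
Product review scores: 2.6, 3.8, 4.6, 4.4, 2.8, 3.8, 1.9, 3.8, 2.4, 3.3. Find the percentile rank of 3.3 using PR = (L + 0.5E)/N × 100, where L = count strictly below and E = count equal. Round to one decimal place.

N = 10.
Strictly below 3.3: 4. Equal to 3.3: 1.
PR = (4 + 0.5·1)/10 × 100 = 45.0

45.0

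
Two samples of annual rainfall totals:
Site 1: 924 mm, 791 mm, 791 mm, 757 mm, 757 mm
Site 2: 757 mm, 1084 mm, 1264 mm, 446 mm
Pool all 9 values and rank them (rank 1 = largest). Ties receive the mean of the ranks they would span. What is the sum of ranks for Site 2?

19

Sorted (descending): 1264, 1084, 924, 791, 791, 757, 757, 757, 446
The 2 values of 791 occupy positions 4–5 → average rank (4+5)/2 = 4.5.
The 3 values of 757 occupy positions 6–8 → average rank 7.
Site 2 values → pooled ranks: 757→7, 1084→2, 1264→1, 446→9
Rank sum = 7 + 2 + 1 + 9 = 19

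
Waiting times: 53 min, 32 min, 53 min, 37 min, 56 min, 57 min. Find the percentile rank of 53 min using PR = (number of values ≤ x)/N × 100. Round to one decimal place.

66.7

N = 6.
Strictly below 53: 2. Equal to 53: 2.
PR = 4/6 × 100 = 66.7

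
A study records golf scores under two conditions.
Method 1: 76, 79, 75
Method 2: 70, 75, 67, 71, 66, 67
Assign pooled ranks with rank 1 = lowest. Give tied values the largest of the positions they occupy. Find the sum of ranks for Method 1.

24

Sorted (ascending): 66, 67, 67, 70, 71, 75, 75, 76, 79
The 2 values of 67 occupy positions 2–3 → each gets rank 3.
The 2 values of 75 occupy positions 6–7 → each gets rank 7.
Method 1 values → pooled ranks: 76→8, 79→9, 75→7
Rank sum = 8 + 9 + 7 = 24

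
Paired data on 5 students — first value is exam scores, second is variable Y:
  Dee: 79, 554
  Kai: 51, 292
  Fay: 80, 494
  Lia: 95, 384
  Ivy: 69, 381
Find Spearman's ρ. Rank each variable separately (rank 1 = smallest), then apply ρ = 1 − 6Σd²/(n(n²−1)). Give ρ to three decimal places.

Ranks of variable 1: 3, 1, 4, 5, 2
Ranks of variable 2: 5, 1, 4, 3, 2
d = r₁ − r₂: -2, 0, 0, 2, 0
d²: 4, 0, 0, 4, 0; Σd² = 8
ρ = 1 − 6·8/(5·24) = 1 − 48/120 = 0.600

0.600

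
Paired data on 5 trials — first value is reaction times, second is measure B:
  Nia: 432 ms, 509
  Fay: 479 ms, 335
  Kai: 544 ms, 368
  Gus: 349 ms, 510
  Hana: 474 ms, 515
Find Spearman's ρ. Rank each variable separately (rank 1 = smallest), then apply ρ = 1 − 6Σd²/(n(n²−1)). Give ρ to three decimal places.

-0.600

Ranks of variable 1: 2, 4, 5, 1, 3
Ranks of variable 2: 3, 1, 2, 4, 5
d = r₁ − r₂: -1, 3, 3, -3, -2
d²: 1, 9, 9, 9, 4; Σd² = 32
ρ = 1 − 6·32/(5·24) = 1 − 192/120 = -0.600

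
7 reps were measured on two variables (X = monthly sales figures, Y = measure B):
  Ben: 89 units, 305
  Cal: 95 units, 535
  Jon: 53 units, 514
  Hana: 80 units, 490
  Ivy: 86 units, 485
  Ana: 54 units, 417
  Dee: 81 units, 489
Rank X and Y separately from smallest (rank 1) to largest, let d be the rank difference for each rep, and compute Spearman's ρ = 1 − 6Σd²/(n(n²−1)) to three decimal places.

-0.036

Ranks of variable 1: 6, 7, 1, 3, 5, 2, 4
Ranks of variable 2: 1, 7, 6, 5, 3, 2, 4
d = r₁ − r₂: 5, 0, -5, -2, 2, 0, 0
d²: 25, 0, 25, 4, 4, 0, 0; Σd² = 58
ρ = 1 − 6·58/(7·48) = 1 − 348/336 = -0.036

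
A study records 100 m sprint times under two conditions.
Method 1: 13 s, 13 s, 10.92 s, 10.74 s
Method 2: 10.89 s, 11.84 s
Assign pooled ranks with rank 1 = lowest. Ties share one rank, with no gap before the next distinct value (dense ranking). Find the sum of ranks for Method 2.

Sorted (ascending): 10.74, 10.89, 10.92, 11.84, 13, 13
The 2 values of 13 share dense rank 5.
Remaining distinct values take the next consecutive integers.
Method 2 values → pooled ranks: 10.89→2, 11.84→4
Rank sum = 2 + 4 = 6

6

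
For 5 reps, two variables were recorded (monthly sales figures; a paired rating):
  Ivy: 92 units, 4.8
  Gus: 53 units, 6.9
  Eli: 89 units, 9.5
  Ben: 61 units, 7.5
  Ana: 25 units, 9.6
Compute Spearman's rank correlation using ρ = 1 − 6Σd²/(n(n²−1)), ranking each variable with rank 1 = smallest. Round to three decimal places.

-0.600

Ranks of variable 1: 5, 2, 4, 3, 1
Ranks of variable 2: 1, 2, 4, 3, 5
d = r₁ − r₂: 4, 0, 0, 0, -4
d²: 16, 0, 0, 0, 16; Σd² = 32
ρ = 1 − 6·32/(5·24) = 1 − 192/120 = -0.600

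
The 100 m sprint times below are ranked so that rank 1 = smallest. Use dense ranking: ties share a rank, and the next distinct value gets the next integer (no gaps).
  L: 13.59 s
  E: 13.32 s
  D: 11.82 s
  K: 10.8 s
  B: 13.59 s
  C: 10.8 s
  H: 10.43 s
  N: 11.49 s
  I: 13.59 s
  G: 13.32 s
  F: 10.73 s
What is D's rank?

Sorted (ascending): 10.43, 10.73, 10.8, 10.8, 11.49, 11.82, 13.32, 13.32, 13.59, 13.59, 13.59
The 2 values of 10.8 share dense rank 3.
The 2 values of 13.32 share dense rank 6.
The 3 values of 13.59 share dense rank 7.
Remaining distinct values take the next consecutive integers.
D has value 11.82 s → rank 5.

5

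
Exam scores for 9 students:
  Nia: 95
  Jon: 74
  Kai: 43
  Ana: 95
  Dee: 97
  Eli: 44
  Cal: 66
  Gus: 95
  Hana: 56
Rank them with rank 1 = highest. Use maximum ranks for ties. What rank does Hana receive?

Sorted (descending): 97, 95, 95, 95, 74, 66, 56, 44, 43
The 3 values of 95 occupy positions 2–4 → each gets rank 4.
Hana has value 56 → rank 7.

7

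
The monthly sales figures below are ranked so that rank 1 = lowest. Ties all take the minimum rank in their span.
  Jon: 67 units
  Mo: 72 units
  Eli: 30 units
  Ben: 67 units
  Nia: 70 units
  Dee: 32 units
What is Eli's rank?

1

Sorted (ascending): 30, 32, 67, 67, 70, 72
The 2 values of 67 occupy positions 3–4 → each gets rank 3.
Eli has value 30 units → rank 1.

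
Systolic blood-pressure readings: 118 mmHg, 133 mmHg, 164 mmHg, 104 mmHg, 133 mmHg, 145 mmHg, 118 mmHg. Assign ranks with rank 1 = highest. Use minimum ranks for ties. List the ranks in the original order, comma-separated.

5, 3, 1, 7, 3, 2, 5

Sorted (descending): 164, 145, 133, 133, 118, 118, 104
The 2 values of 133 occupy positions 3–4 → each gets rank 3.
The 2 values of 118 occupy positions 5–6 → each gets rank 5.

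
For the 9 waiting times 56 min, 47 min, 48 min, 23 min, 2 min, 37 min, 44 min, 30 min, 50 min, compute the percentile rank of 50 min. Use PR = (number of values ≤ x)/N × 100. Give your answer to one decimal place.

N = 9.
Strictly below 50: 7. Equal to 50: 1.
PR = 8/9 × 100 = 88.9

88.9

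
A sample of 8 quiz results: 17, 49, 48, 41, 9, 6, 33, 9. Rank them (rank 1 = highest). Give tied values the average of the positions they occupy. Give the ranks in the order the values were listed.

5, 1, 2, 3, 6.5, 8, 4, 6.5

Sorted (descending): 49, 48, 41, 33, 17, 9, 9, 6
The 2 values of 9 occupy positions 6–7 → average rank (6+7)/2 = 6.5.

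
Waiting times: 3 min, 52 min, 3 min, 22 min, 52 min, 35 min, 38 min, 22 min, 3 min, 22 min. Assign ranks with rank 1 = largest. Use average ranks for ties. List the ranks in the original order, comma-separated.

9, 1.5, 9, 6, 1.5, 4, 3, 6, 9, 6

Sorted (descending): 52, 52, 38, 35, 22, 22, 22, 3, 3, 3
The 2 values of 52 occupy positions 1–2 → average rank (1+2)/2 = 1.5.
The 3 values of 22 occupy positions 5–7 → average rank 6.
The 3 values of 3 occupy positions 8–10 → average rank 9.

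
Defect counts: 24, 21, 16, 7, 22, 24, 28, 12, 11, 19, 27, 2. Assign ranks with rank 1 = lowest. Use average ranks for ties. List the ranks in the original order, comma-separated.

Sorted (ascending): 2, 7, 11, 12, 16, 19, 21, 22, 24, 24, 27, 28
The 2 values of 24 occupy positions 9–10 → average rank (9+10)/2 = 9.5.

9.5, 7, 5, 2, 8, 9.5, 12, 4, 3, 6, 11, 1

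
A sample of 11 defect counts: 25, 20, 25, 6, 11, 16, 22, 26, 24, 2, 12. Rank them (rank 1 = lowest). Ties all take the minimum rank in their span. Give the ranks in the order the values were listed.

Sorted (ascending): 2, 6, 11, 12, 16, 20, 22, 24, 25, 25, 26
The 2 values of 25 occupy positions 9–10 → each gets rank 9.

9, 6, 9, 2, 3, 5, 7, 11, 8, 1, 4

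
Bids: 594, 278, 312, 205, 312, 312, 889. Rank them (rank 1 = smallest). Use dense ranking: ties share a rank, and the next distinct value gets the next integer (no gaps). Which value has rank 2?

278

Sorted (ascending): 205, 278, 312, 312, 312, 594, 889
The 3 values of 312 share dense rank 3.
Remaining distinct values take the next consecutive integers.
Rank 2 → value 278.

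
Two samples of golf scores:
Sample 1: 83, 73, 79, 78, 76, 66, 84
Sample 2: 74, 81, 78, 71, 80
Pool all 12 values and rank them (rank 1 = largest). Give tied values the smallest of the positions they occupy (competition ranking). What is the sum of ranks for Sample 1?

44

Sorted (descending): 84, 83, 81, 80, 79, 78, 78, 76, 74, 73, 71, 66
The 2 values of 78 occupy positions 6–7 → each gets rank 6.
Sample 1 values → pooled ranks: 83→2, 73→10, 79→5, 78→6, 76→8, 66→12, 84→1
Rank sum = 2 + 10 + 5 + 6 + 8 + 12 + 1 = 44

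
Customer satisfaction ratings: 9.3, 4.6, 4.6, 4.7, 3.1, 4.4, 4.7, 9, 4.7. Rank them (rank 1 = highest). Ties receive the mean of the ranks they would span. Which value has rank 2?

Sorted (descending): 9.3, 9, 4.7, 4.7, 4.7, 4.6, 4.6, 4.4, 3.1
The 3 values of 4.7 occupy positions 3–5 → average rank 4.
The 2 values of 4.6 occupy positions 6–7 → average rank (6+7)/2 = 6.5.
Rank 2 → value 9.

9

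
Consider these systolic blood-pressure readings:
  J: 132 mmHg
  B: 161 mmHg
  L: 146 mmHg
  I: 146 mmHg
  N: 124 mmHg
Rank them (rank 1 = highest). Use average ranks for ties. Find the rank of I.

2.5

Sorted (descending): 161, 146, 146, 132, 124
The 2 values of 146 occupy positions 2–3 → average rank (2+3)/2 = 2.5.
I has value 146 mmHg → rank 2.5.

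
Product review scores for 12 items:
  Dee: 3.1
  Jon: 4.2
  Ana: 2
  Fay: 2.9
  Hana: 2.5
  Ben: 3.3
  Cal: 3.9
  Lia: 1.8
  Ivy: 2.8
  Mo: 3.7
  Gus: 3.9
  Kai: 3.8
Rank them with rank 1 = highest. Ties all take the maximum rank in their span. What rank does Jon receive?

1

Sorted (descending): 4.2, 3.9, 3.9, 3.8, 3.7, 3.3, 3.1, 2.9, 2.8, 2.5, 2, 1.8
The 2 values of 3.9 occupy positions 2–3 → each gets rank 3.
Jon has value 4.2 → rank 1.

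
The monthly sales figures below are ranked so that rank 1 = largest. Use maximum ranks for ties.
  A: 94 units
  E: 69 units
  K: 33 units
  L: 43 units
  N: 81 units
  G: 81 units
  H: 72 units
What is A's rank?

1

Sorted (descending): 94, 81, 81, 72, 69, 43, 33
The 2 values of 81 occupy positions 2–3 → each gets rank 3.
A has value 94 units → rank 1.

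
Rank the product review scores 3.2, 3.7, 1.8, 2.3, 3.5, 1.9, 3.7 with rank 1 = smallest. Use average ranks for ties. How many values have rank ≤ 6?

Sorted (ascending): 1.8, 1.9, 2.3, 3.2, 3.5, 3.7, 3.7
The 2 values of 3.7 occupy positions 6–7 → average rank (6+7)/2 = 6.5.
Ranks ≤ 6: {1, 2, 3, 4, 5} → 5 values.

5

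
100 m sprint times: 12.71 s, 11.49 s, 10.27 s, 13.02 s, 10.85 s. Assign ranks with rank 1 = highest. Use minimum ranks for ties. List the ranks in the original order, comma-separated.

Sorted (descending): 13.02, 12.71, 11.49, 10.85, 10.27
No ties — each value takes its position as its rank.

2, 3, 5, 1, 4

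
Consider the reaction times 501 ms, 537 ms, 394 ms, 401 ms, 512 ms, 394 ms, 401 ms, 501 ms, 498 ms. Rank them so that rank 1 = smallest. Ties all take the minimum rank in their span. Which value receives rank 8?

512

Sorted (ascending): 394, 394, 401, 401, 498, 501, 501, 512, 537
The 2 values of 394 occupy positions 1–2 → each gets rank 1.
The 2 values of 401 occupy positions 3–4 → each gets rank 3.
The 2 values of 501 occupy positions 6–7 → each gets rank 6.
Rank 8 → value 512.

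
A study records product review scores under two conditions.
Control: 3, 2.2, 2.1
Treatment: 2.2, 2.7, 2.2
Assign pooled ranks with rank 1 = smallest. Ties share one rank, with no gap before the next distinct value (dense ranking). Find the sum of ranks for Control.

7

Sorted (ascending): 2.1, 2.2, 2.2, 2.2, 2.7, 3
The 3 values of 2.2 share dense rank 2.
Remaining distinct values take the next consecutive integers.
Control values → pooled ranks: 3→4, 2.2→2, 2.1→1
Rank sum = 4 + 2 + 1 = 7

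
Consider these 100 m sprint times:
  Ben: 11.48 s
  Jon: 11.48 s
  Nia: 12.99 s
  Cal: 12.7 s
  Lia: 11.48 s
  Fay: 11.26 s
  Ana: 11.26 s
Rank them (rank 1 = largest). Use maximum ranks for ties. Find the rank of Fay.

7

Sorted (descending): 12.99, 12.7, 11.48, 11.48, 11.48, 11.26, 11.26
The 3 values of 11.48 occupy positions 3–5 → each gets rank 5.
The 2 values of 11.26 occupy positions 6–7 → each gets rank 7.
Fay has value 11.26 s → rank 7.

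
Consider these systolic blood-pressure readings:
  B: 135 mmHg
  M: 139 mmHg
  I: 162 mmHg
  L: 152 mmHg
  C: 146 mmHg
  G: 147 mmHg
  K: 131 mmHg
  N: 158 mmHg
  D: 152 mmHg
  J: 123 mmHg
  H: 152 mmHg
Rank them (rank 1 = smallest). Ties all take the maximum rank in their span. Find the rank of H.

9

Sorted (ascending): 123, 131, 135, 139, 146, 147, 152, 152, 152, 158, 162
The 3 values of 152 occupy positions 7–9 → each gets rank 9.
H has value 152 mmHg → rank 9.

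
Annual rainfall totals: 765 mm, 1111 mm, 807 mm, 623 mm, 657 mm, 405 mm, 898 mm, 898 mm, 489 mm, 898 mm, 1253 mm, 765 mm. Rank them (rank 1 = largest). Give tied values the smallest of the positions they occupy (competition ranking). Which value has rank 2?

Sorted (descending): 1253, 1111, 898, 898, 898, 807, 765, 765, 657, 623, 489, 405
The 3 values of 898 occupy positions 3–5 → each gets rank 3.
The 2 values of 765 occupy positions 7–8 → each gets rank 7.
Rank 2 → value 1111.

1111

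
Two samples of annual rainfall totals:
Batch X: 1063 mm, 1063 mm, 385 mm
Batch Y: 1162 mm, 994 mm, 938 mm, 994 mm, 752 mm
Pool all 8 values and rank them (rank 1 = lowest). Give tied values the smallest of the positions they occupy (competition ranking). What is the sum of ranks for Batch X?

13

Sorted (ascending): 385, 752, 938, 994, 994, 1063, 1063, 1162
The 2 values of 994 occupy positions 4–5 → each gets rank 4.
The 2 values of 1063 occupy positions 6–7 → each gets rank 6.
Batch X values → pooled ranks: 1063→6, 1063→6, 385→1
Rank sum = 6 + 6 + 1 = 13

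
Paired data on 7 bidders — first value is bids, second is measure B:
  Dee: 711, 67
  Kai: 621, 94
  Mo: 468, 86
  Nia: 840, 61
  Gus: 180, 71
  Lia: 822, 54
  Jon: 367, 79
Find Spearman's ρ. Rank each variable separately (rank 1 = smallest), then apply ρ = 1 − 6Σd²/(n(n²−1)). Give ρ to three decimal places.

Ranks of variable 1: 5, 4, 3, 7, 1, 6, 2
Ranks of variable 2: 3, 7, 6, 2, 4, 1, 5
d = r₁ − r₂: 2, -3, -3, 5, -3, 5, -3
d²: 4, 9, 9, 25, 9, 25, 9; Σd² = 90
ρ = 1 − 6·90/(7·48) = 1 − 540/336 = -0.607

-0.607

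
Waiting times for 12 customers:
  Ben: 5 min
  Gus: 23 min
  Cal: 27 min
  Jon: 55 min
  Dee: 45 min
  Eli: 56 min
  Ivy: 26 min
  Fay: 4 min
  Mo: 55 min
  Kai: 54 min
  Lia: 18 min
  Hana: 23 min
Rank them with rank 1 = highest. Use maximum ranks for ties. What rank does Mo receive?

3

Sorted (descending): 56, 55, 55, 54, 45, 27, 26, 23, 23, 18, 5, 4
The 2 values of 55 occupy positions 2–3 → each gets rank 3.
The 2 values of 23 occupy positions 8–9 → each gets rank 9.
Mo has value 55 min → rank 3.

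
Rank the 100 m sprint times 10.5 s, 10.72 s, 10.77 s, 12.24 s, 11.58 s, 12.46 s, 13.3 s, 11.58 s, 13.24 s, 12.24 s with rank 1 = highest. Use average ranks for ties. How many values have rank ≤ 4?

Sorted (descending): 13.3, 13.24, 12.46, 12.24, 12.24, 11.58, 11.58, 10.77, 10.72, 10.5
The 2 values of 12.24 occupy positions 4–5 → average rank (4+5)/2 = 4.5.
The 2 values of 11.58 occupy positions 6–7 → average rank (6+7)/2 = 6.5.
Ranks ≤ 4: {1, 2, 3} → 3 values.

3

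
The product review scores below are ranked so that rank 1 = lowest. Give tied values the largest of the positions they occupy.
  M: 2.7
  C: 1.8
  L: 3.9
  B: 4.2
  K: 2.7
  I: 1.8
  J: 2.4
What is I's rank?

2

Sorted (ascending): 1.8, 1.8, 2.4, 2.7, 2.7, 3.9, 4.2
The 2 values of 1.8 occupy positions 1–2 → each gets rank 2.
The 2 values of 2.7 occupy positions 4–5 → each gets rank 5.
I has value 1.8 → rank 2.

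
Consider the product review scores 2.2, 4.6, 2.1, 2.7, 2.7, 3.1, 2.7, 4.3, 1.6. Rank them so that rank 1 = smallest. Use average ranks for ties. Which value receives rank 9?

Sorted (ascending): 1.6, 2.1, 2.2, 2.7, 2.7, 2.7, 3.1, 4.3, 4.6
The 3 values of 2.7 occupy positions 4–6 → average rank 5.
Rank 9 → value 4.6.

4.6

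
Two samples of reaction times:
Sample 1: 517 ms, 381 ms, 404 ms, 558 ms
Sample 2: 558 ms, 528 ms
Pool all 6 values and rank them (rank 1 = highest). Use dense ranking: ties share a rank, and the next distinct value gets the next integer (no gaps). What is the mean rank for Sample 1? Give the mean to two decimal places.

3.25

Sorted (descending): 558, 558, 528, 517, 404, 381
The 2 values of 558 share dense rank 1.
Remaining distinct values take the next consecutive integers.
Sample 1 values → pooled ranks: 517→3, 381→5, 404→4, 558→1
Mean rank = (3 + 5 + 4 + 1) / 4 = 3.25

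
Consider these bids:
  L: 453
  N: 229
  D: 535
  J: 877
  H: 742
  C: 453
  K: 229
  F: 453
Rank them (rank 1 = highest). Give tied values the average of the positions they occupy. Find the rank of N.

Sorted (descending): 877, 742, 535, 453, 453, 453, 229, 229
The 3 values of 453 occupy positions 4–6 → average rank 5.
The 2 values of 229 occupy positions 7–8 → average rank (7+8)/2 = 7.5.
N has value 229 → rank 7.5.

7.5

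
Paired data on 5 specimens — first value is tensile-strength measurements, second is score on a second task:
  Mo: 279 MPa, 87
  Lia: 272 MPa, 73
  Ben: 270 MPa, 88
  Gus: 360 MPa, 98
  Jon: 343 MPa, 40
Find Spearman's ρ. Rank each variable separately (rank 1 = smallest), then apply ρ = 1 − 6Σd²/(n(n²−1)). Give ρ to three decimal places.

0.100

Ranks of variable 1: 3, 2, 1, 5, 4
Ranks of variable 2: 3, 2, 4, 5, 1
d = r₁ − r₂: 0, 0, -3, 0, 3
d²: 0, 0, 9, 0, 9; Σd² = 18
ρ = 1 − 6·18/(5·24) = 1 − 108/120 = 0.100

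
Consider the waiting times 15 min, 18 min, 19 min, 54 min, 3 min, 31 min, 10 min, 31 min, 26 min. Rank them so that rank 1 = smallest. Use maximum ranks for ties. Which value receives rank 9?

54

Sorted (ascending): 3, 10, 15, 18, 19, 26, 31, 31, 54
The 2 values of 31 occupy positions 7–8 → each gets rank 8.
Rank 9 → value 54.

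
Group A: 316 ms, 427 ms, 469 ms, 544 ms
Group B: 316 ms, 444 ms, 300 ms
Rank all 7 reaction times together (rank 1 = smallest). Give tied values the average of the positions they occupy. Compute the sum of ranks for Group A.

19.5

Sorted (ascending): 300, 316, 316, 427, 444, 469, 544
The 2 values of 316 occupy positions 2–3 → average rank (2+3)/2 = 2.5.
Group A values → pooled ranks: 316→2.5, 427→4, 469→6, 544→7
Rank sum = 2.5 + 4 + 6 + 7 = 19.5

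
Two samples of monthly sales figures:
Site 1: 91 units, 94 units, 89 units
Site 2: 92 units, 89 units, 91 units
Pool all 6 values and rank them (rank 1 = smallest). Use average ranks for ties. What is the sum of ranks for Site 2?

Sorted (ascending): 89, 89, 91, 91, 92, 94
The 2 values of 89 occupy positions 1–2 → average rank (1+2)/2 = 1.5.
The 2 values of 91 occupy positions 3–4 → average rank (3+4)/2 = 3.5.
Site 2 values → pooled ranks: 92→5, 89→1.5, 91→3.5
Rank sum = 5 + 1.5 + 3.5 = 10

10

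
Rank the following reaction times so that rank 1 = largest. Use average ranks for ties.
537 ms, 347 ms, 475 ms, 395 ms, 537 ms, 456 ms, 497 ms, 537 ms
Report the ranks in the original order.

2, 8, 5, 7, 2, 6, 4, 2

Sorted (descending): 537, 537, 537, 497, 475, 456, 395, 347
The 3 values of 537 occupy positions 1–3 → average rank 2.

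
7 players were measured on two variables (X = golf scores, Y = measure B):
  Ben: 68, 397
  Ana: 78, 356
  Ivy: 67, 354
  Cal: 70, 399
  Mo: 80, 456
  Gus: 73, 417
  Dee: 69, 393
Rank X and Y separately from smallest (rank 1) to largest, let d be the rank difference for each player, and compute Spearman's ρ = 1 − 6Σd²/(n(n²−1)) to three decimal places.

Ranks of variable 1: 2, 6, 1, 4, 7, 5, 3
Ranks of variable 2: 4, 2, 1, 5, 7, 6, 3
d = r₁ − r₂: -2, 4, 0, -1, 0, -1, 0
d²: 4, 16, 0, 1, 0, 1, 0; Σd² = 22
ρ = 1 − 6·22/(7·48) = 1 − 132/336 = 0.607

0.607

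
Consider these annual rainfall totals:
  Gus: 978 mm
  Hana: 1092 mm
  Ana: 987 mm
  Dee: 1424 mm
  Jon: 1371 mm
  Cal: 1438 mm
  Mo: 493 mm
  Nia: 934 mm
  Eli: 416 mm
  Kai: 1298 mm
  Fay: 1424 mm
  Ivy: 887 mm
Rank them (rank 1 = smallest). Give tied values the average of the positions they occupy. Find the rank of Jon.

9

Sorted (ascending): 416, 493, 887, 934, 978, 987, 1092, 1298, 1371, 1424, 1424, 1438
The 2 values of 1424 occupy positions 10–11 → average rank (10+11)/2 = 10.5.
Jon has value 1371 mm → rank 9.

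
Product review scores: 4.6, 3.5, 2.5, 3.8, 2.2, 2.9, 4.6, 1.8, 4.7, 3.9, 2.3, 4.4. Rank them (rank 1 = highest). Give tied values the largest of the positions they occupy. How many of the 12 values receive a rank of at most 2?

1

Sorted (descending): 4.7, 4.6, 4.6, 4.4, 3.9, 3.8, 3.5, 2.9, 2.5, 2.3, 2.2, 1.8
The 2 values of 4.6 occupy positions 2–3 → each gets rank 3.
Ranks ≤ 2: {1} → 1 value.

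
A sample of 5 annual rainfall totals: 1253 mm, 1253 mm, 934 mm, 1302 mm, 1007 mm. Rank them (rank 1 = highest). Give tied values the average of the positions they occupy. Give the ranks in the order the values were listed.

Sorted (descending): 1302, 1253, 1253, 1007, 934
The 2 values of 1253 occupy positions 2–3 → average rank (2+3)/2 = 2.5.

2.5, 2.5, 5, 1, 4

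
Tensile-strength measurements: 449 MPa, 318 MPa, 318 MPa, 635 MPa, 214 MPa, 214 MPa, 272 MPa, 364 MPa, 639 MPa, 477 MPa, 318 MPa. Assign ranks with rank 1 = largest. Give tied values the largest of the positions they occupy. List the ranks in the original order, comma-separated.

Sorted (descending): 639, 635, 477, 449, 364, 318, 318, 318, 272, 214, 214
The 3 values of 318 occupy positions 6–8 → each gets rank 8.
The 2 values of 214 occupy positions 10–11 → each gets rank 11.

4, 8, 8, 2, 11, 11, 9, 5, 1, 3, 8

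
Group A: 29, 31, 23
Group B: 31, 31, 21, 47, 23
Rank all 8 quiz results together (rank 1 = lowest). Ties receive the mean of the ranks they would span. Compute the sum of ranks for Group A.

12.5

Sorted (ascending): 21, 23, 23, 29, 31, 31, 31, 47
The 2 values of 23 occupy positions 2–3 → average rank (2+3)/2 = 2.5.
The 3 values of 31 occupy positions 5–7 → average rank 6.
Group A values → pooled ranks: 29→4, 31→6, 23→2.5
Rank sum = 4 + 6 + 2.5 = 12.5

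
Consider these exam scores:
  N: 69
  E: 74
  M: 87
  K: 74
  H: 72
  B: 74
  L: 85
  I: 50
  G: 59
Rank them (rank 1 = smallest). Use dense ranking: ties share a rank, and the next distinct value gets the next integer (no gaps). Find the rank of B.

Sorted (ascending): 50, 59, 69, 72, 74, 74, 74, 85, 87
The 3 values of 74 share dense rank 5.
Remaining distinct values take the next consecutive integers.
B has value 74 → rank 5.

5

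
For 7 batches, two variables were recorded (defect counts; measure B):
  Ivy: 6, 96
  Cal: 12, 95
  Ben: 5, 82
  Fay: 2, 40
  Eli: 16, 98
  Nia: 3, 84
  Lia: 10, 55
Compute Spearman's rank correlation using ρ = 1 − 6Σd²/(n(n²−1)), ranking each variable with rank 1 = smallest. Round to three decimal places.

Ranks of variable 1: 4, 6, 3, 1, 7, 2, 5
Ranks of variable 2: 6, 5, 3, 1, 7, 4, 2
d = r₁ − r₂: -2, 1, 0, 0, 0, -2, 3
d²: 4, 1, 0, 0, 0, 4, 9; Σd² = 18
ρ = 1 − 6·18/(7·48) = 1 − 108/336 = 0.679

0.679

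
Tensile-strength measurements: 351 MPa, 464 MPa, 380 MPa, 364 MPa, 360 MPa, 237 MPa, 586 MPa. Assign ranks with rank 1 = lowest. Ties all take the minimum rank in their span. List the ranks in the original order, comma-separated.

2, 6, 5, 4, 3, 1, 7

Sorted (ascending): 237, 351, 360, 364, 380, 464, 586
No ties — each value takes its position as its rank.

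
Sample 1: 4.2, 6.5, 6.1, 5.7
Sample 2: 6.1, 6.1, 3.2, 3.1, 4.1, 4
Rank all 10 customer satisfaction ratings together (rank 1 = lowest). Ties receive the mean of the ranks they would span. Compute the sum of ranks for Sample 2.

Sorted (ascending): 3.1, 3.2, 4, 4.1, 4.2, 5.7, 6.1, 6.1, 6.1, 6.5
The 3 values of 6.1 occupy positions 7–9 → average rank 8.
Sample 2 values → pooled ranks: 6.1→8, 6.1→8, 3.2→2, 3.1→1, 4.1→4, 4→3
Rank sum = 8 + 8 + 2 + 1 + 4 + 3 = 26

26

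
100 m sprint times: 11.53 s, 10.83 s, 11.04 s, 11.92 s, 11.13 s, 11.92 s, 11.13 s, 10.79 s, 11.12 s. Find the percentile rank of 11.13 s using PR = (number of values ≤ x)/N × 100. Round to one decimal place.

66.7

N = 9.
Strictly below 11.13: 4. Equal to 11.13: 2.
PR = 6/9 × 100 = 66.7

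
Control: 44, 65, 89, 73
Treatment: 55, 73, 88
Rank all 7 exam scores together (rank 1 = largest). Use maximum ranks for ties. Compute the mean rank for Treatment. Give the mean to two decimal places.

4.00

Sorted (descending): 89, 88, 73, 73, 65, 55, 44
The 2 values of 73 occupy positions 3–4 → each gets rank 4.
Treatment values → pooled ranks: 55→6, 73→4, 88→2
Mean rank = (6 + 4 + 2) / 3 = 4.00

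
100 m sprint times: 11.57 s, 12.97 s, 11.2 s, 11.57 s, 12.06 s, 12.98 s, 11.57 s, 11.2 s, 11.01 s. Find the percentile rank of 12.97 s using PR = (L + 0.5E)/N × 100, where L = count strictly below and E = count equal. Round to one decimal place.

83.3

N = 9.
Strictly below 12.97: 7. Equal to 12.97: 1.
PR = (7 + 0.5·1)/9 × 100 = 83.3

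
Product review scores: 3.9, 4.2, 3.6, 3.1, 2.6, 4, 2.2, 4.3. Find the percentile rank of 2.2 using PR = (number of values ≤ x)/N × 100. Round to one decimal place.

12.5

N = 8.
Strictly below 2.2: 0. Equal to 2.2: 1.
PR = 1/8 × 100 = 12.5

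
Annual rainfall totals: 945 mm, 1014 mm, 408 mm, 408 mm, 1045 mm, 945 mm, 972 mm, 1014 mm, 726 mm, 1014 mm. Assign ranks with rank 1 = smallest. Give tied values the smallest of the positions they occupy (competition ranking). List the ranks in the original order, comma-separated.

4, 7, 1, 1, 10, 4, 6, 7, 3, 7

Sorted (ascending): 408, 408, 726, 945, 945, 972, 1014, 1014, 1014, 1045
The 2 values of 408 occupy positions 1–2 → each gets rank 1.
The 2 values of 945 occupy positions 4–5 → each gets rank 4.
The 3 values of 1014 occupy positions 7–9 → each gets rank 7.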